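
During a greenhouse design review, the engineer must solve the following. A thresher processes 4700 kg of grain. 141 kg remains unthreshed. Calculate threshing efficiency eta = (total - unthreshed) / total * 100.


eta = (total - unthreshed) / total * 100
    = (4700 - 141) / 4700 * 100
    = 4559 / 4700 * 100
    = 97%


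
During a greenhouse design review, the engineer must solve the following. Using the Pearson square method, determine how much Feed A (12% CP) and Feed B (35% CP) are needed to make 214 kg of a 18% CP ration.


parts_A = CP_b - target = 35 - 18 = 17
parts_B = target - CP_a = 18 - 12 = 6
total_parts = 17 + 6 = 23
Feed A = 214 * 17 / 23 = 158.17 kg
Feed B = 214 * 6 / 23 = 55.83 kg

158.17 kg


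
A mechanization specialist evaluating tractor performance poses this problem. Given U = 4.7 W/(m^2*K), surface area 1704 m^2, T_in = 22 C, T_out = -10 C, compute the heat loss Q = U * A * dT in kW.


dT = 22 - (-10) = 32 K
Q = U * A * dT
  = 4.7 * 1704 * 32
  = 256281.60 W = 256.28 kW


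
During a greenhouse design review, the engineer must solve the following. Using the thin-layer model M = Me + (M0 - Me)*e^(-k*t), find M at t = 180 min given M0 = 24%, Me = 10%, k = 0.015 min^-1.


M = Me + (M0 - Me) * e^(-k*t)
  = 10 + (24 - 10) * e^(-0.015*180)
  = 10 + 14 * e^(-2.700)
  = 10 + 14 * 0.06721
  = 10 + 0.9409
  = 10.94%


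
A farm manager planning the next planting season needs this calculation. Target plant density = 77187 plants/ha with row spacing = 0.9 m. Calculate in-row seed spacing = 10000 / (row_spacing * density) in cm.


spacing = 10000 / (row_sp * density)
        = 10000 / (0.9 * 77187)
        = 10000 / 69468.30
        = 0.14395 m = 14.40 cm


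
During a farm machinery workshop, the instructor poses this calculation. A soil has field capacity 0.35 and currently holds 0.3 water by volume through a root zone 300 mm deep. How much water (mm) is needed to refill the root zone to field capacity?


SMD = (FC - theta) * D
    = (0.35 - 0.3) * 300
    = 0.050 * 300
    = 15 mm


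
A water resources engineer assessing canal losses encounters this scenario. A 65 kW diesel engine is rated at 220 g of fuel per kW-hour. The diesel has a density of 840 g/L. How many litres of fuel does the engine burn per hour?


FC = P * BSFC / rho_fuel
   = 65 * 220 / 840
   = 14300 / 840
   = 17.02 L/h


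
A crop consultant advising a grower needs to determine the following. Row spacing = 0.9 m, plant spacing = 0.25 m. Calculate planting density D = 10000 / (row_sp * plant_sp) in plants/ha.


D = 10000 / (row_sp * plant_sp)
  = 10000 / (0.9 * 0.25)
  = 10000 / 0.2250
  = 44444.44 plants/ha


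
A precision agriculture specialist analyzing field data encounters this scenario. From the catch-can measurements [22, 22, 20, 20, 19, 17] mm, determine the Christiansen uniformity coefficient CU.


xbar = 120 / 6 = 20
sum|xi - xbar| = 8
CU = 100 * (1 - 8 / (6 * 20))
   = 100 * (1 - 0.0667)
   = 93.33%


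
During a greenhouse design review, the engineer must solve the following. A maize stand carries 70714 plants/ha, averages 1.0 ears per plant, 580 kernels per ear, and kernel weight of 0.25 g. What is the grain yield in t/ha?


Y = density * ears * kernels * kw
  = 70714 * 1.0 * 580 * 0.25 g/ha
  = 10253530 g/ha
  = 10253.53 kg/ha = 10.25 t/ha


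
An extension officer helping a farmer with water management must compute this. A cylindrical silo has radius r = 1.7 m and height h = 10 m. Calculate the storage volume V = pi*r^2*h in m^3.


V = pi * r^2 * h
  = pi * 1.7^2 * 10
  = pi * 2.89 * 10
  = 90.79 m^3


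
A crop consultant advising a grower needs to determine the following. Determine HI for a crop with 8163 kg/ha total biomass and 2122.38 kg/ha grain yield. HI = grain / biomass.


HI = grain_yield / biomass
   = 2122.38 / 8163
   = 0.26


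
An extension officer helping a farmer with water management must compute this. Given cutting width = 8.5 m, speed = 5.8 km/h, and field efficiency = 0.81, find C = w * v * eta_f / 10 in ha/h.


C = w * v * eta_f / 10
  = 8.5 * 5.8 * 0.81 / 10
  = 39.93 / 10
  = 3.99 ha/h


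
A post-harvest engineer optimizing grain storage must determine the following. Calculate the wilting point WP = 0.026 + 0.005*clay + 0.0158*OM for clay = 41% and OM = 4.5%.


WP = 0.026 + 0.005*41 + 0.0158*4.5
   = 0.026 + 0.2050 + 0.0711
   = 0.3021


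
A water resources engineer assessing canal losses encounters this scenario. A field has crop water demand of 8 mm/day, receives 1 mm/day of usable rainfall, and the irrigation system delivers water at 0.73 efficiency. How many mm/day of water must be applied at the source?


IWR = (ETc - Pe) / Ea
    = (8 - 1) / 0.73
    = 7 / 0.73
    = 9.59 mm/day


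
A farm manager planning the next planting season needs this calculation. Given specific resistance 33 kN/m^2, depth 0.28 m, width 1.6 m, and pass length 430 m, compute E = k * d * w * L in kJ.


E = k * d * w * L
  = 33 * 0.28 * 1.6 * 430
  = 6357.12 kJ


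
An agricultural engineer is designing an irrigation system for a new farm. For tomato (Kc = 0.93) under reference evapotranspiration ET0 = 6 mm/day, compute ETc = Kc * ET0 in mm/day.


ETc = Kc * ET0
    = 0.93 * 6
    = 5.58 mm/day


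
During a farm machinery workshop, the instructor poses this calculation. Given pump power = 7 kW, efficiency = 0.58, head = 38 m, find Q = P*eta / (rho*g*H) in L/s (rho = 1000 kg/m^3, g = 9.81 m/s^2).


Q = (P * 1000 * eta) / (rho * g * H)
  = (7 * 1000 * 0.58) / (1000 * 9.81 * 38)
  = 4060 / 372780
  = 0.01089 m^3/s = 10.89 L/s


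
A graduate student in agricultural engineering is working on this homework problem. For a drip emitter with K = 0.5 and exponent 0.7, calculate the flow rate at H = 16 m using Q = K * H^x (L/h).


Q = K * H^x
  = 0.5 * 16^0.7
  = 0.5 * 6.9644
  = 3.48 L/h


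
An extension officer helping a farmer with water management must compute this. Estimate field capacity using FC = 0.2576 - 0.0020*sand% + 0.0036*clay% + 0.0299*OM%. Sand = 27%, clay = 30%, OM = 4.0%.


FC = 0.2576 - 0.0020*27 + 0.0036*30 + 0.0299*4.0
   = 0.2576 - 0.0540 + 0.1080 + 0.1196
   = 0.4312


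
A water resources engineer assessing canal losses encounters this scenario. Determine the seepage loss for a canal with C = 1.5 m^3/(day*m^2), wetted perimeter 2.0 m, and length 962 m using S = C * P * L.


S = C * P * L
  = 1.5 * 2.0 * 962
  = 2886 m^3/day


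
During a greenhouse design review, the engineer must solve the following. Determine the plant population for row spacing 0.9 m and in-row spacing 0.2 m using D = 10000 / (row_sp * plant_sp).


D = 10000 / (row_sp * plant_sp)
  = 10000 / (0.9 * 0.2)
  = 10000 / 0.1800
  = 55555.56 plants/ha


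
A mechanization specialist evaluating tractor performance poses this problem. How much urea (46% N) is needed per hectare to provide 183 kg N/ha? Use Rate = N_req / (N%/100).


Rate = N_required / (N_content / 100)
     = 183 / (46 / 100)
     = 183 / 0.46
     = 397.83 kg/ha


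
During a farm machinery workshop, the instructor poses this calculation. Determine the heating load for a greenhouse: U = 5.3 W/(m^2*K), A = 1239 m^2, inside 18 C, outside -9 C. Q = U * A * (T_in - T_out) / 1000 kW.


dT = 18 - (-9) = 27 K
Q = U * A * dT
  = 5.3 * 1239 * 27
  = 177300.90 W = 177.30 kW


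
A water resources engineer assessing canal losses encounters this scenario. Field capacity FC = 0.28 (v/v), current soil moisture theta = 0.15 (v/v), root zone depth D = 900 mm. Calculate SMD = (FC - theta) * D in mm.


SMD = (FC - theta) * D
    = (0.28 - 0.15) * 900
    = 0.130 * 900
    = 117 mm


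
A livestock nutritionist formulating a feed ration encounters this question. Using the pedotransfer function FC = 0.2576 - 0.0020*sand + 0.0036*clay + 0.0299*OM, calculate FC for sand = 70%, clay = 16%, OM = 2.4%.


FC = 0.2576 - 0.0020*70 + 0.0036*16 + 0.0299*2.4
   = 0.2576 - 0.1400 + 0.0576 + 0.0718
   = 0.2470


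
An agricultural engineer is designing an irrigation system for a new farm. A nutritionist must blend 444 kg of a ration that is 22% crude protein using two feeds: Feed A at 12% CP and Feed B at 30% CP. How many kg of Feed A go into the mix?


parts_A = CP_b - target = 30 - 22 = 8
parts_B = target - CP_a = 22 - 12 = 10
total_parts = 8 + 10 = 18
Feed A = 444 * 8 / 18 = 197.33 kg
Feed B = 444 * 10 / 18 = 246.67 kg

197.33 kg


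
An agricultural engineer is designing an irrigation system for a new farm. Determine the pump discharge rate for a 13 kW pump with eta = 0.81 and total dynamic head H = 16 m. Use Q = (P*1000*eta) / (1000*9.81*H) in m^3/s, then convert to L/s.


Q = (P * 1000 * eta) / (rho * g * H)
  = (13 * 1000 * 0.81) / (1000 * 9.81 * 16)
  = 10530 / 156960
  = 0.06709 m^3/s = 67.09 L/s


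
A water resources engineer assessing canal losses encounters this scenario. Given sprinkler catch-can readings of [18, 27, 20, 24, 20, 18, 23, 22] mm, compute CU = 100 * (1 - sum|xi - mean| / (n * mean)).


xbar = 172 / 8 = 21.500
sum|xi - xbar| = 20
CU = 100 * (1 - 20 / (8 * 21.500))
   = 100 * (1 - 0.1163)
   = 88.37%


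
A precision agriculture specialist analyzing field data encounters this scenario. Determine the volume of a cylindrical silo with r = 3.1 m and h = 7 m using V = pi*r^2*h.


V = pi * r^2 * h
  = pi * 3.1^2 * 7
  = pi * 9.61 * 7
  = 211.33 m^3


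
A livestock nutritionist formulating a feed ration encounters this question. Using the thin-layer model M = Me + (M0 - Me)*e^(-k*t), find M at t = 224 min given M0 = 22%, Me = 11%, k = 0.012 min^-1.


M = Me + (M0 - Me) * e^(-k*t)
  = 11 + (22 - 11) * e^(-0.012*224)
  = 11 + 11 * e^(-2.688)
  = 11 + 11 * 0.06802
  = 11 + 0.7482
  = 11.75%


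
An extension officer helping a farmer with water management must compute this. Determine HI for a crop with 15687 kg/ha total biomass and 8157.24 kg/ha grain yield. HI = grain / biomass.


HI = grain_yield / biomass
   = 8157.24 / 15687
   = 0.52


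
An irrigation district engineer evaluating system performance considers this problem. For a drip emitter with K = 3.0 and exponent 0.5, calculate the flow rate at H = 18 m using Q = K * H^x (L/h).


Q = K * H^x
  = 3.0 * 18^0.5
  = 3.0 * 4.2426
  = 12.73 L/h


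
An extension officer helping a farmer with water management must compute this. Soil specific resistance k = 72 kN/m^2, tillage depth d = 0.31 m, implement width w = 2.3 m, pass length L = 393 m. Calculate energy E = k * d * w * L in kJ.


E = k * d * w * L
  = 72 * 0.31 * 2.3 * 393
  = 20175.05 kJ


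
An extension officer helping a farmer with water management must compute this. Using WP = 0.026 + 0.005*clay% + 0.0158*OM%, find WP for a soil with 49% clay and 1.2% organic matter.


WP = 0.026 + 0.005*49 + 0.0158*1.2
   = 0.026 + 0.2450 + 0.0190
   = 0.2900


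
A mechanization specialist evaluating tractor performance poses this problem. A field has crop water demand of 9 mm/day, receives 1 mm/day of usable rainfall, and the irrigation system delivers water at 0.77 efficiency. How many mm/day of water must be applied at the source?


IWR = (ETc - Pe) / Ea
    = (9 - 1) / 0.77
    = 8 / 0.77
    = 10.39 mm/day


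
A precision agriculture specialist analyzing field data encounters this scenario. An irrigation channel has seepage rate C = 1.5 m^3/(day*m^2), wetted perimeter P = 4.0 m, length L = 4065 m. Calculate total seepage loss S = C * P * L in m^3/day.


S = C * P * L
  = 1.5 * 4.0 * 4065
  = 24390 m^3/day


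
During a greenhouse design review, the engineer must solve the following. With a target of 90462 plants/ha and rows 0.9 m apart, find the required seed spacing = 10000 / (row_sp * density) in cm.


spacing = 10000 / (row_sp * density)
        = 10000 / (0.9 * 90462)
        = 10000 / 81415.80
        = 0.12283 m = 12.28 cm


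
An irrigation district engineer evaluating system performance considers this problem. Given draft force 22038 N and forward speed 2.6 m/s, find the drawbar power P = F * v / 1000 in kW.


P = F * v / 1000
  = 22038 * 2.6 / 1000
  = 57298.80 / 1000
  = 57.30 kW


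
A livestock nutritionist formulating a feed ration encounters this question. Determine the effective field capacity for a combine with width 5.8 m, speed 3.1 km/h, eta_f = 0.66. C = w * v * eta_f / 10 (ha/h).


C = w * v * eta_f / 10
  = 5.8 * 3.1 * 0.66 / 10
  = 11.87 / 10
  = 1.19 ha/h


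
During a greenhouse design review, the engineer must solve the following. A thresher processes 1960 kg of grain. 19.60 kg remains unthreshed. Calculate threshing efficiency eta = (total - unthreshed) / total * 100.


eta = (total - unthreshed) / total * 100
    = (1960 - 19.60) / 1960 * 100
    = 1940.40 / 1960 * 100
    = 99%


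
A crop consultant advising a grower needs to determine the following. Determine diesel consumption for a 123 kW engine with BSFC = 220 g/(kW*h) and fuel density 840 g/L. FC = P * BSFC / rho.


FC = P * BSFC / rho_fuel
   = 123 * 220 / 840
   = 27060 / 840
   = 32.21 L/h


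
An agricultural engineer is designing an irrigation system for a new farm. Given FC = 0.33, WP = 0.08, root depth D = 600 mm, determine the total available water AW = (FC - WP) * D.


AW = (FC - WP) * D
   = (0.33 - 0.08) * 600
   = 0.25 * 600
   = 150 mm


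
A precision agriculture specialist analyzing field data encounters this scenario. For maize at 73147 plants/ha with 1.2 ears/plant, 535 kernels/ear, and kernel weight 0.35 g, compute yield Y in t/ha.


Y = density * ears * kernels * kw
  = 73147 * 1.2 * 535 * 0.35 g/ha
  = 16436130.90 g/ha
  = 16436.13 kg/ha = 16.44 t/ha


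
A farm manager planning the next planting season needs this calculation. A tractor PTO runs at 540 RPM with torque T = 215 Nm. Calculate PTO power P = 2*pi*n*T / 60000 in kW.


P = 2*pi*n*T / 60000
  = 2*pi * 540 * 215 / 60000
  = 729477.81 / 60000
  = 12.16 kW


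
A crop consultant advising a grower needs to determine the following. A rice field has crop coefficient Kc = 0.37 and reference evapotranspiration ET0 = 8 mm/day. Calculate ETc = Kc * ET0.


ETc = Kc * ET0
    = 0.37 * 8
    = 2.96 mm/day


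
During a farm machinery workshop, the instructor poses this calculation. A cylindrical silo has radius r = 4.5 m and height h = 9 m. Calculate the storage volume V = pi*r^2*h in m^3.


V = pi * r^2 * h
  = pi * 4.5^2 * 9
  = pi * 20.25 * 9
  = 572.56 m^3


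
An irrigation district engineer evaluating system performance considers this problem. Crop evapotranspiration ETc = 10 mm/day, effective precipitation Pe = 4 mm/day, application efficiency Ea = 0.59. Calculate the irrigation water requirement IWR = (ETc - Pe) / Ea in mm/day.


IWR = (ETc - Pe) / Ea
    = (10 - 4) / 0.59
    = 6 / 0.59
    = 10.17 mm/day


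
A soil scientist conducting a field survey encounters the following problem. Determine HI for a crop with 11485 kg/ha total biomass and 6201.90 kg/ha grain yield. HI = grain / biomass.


HI = grain_yield / biomass
   = 6201.90 / 11485
   = 0.54


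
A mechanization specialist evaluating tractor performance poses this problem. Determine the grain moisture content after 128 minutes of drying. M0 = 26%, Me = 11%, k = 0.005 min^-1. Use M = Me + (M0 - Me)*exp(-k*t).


M = Me + (M0 - Me) * e^(-k*t)
  = 11 + (26 - 11) * e^(-0.005*128)
  = 11 + 15 * e^(-0.640)
  = 11 + 15 * 0.52729
  = 11 + 7.9094
  = 18.91%


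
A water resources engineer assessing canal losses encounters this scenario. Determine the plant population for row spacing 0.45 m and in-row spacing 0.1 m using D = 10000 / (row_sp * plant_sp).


D = 10000 / (row_sp * plant_sp)
  = 10000 / (0.45 * 0.1)
  = 10000 / 0.0450
  = 222222.22 plants/ha


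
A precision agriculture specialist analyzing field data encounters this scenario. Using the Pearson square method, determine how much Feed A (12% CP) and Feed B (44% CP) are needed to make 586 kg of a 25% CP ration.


parts_A = CP_b - target = 44 - 25 = 19
parts_B = target - CP_a = 25 - 12 = 13
total_parts = 19 + 13 = 32
Feed A = 586 * 19 / 32 = 347.94 kg
Feed B = 586 * 13 / 32 = 238.06 kg

347.94 kg


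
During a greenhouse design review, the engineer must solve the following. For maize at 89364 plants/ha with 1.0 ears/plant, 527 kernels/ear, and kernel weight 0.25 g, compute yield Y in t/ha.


Y = density * ears * kernels * kw
  = 89364 * 1.0 * 527 * 0.25 g/ha
  = 11773707 g/ha
  = 11773.71 kg/ha = 11.77 t/ha


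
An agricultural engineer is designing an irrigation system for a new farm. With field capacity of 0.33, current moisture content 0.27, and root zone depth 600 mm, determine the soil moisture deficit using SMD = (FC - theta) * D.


SMD = (FC - theta) * D
    = (0.33 - 0.27) * 600
    = 0.060 * 600
    = 36 mm


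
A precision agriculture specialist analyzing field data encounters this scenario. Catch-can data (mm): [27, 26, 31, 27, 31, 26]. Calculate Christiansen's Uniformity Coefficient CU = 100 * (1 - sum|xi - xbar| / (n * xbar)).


xbar = 168 / 6 = 28
sum|xi - xbar| = 12
CU = 100 * (1 - 12 / (6 * 28))
   = 100 * (1 - 0.0714)
   = 92.86%


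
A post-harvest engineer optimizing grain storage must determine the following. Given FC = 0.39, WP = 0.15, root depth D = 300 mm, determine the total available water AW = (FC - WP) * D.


AW = (FC - WP) * D
   = (0.39 - 0.15) * 300
   = 0.24 * 300
   = 72 mm


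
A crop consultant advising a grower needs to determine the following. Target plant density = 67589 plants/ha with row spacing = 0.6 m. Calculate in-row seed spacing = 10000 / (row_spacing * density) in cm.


spacing = 10000 / (row_sp * density)
        = 10000 / (0.6 * 67589)
        = 10000 / 40553.40
        = 0.24659 m = 24.66 cm


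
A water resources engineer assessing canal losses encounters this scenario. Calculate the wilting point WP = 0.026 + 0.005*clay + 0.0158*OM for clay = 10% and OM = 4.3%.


WP = 0.026 + 0.005*10 + 0.0158*4.3
   = 0.026 + 0.0500 + 0.0679
   = 0.1439


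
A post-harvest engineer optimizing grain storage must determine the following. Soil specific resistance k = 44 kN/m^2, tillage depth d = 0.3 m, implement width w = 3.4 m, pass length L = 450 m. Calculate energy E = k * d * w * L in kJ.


E = k * d * w * L
  = 44 * 0.3 * 3.4 * 450
  = 20196 kJ


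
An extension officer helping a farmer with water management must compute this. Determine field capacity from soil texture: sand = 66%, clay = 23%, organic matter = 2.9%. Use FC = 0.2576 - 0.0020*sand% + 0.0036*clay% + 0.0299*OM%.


FC = 0.2576 - 0.0020*66 + 0.0036*23 + 0.0299*2.9
   = 0.2576 - 0.1320 + 0.0828 + 0.0867
   = 0.2951


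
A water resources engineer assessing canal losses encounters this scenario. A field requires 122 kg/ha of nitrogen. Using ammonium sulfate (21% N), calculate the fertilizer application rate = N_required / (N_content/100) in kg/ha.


Rate = N_required / (N_content / 100)
     = 122 / (21 / 100)
     = 122 / 0.21
     = 580.95 kg/ha


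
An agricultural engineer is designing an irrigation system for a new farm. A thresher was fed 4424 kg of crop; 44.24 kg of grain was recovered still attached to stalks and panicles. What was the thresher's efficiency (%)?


eta = (total - unthreshed) / total * 100
    = (4424 - 44.24) / 4424 * 100
    = 4379.76 / 4424 * 100
    = 99%


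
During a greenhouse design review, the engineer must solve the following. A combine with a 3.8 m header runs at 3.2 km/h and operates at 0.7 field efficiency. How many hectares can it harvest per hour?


C = w * v * eta_f / 10
  = 3.8 * 3.2 * 0.7 / 10
  = 8.51 / 10
  = 0.85 ha/h


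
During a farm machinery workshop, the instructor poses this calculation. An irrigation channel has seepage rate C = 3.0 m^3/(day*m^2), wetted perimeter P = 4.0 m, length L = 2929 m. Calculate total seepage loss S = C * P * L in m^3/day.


S = C * P * L
  = 3.0 * 4.0 * 2929
  = 35148 m^3/day


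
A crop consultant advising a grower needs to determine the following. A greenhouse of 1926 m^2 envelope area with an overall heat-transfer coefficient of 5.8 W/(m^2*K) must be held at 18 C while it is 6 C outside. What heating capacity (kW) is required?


dT = 18 - (6) = 12 K
Q = U * A * dT
  = 5.8 * 1926 * 12
  = 134049.60 W = 134.05 kW


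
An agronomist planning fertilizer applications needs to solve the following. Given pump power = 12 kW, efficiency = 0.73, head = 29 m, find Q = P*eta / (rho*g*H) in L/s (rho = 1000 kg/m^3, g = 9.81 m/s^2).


Q = (P * 1000 * eta) / (rho * g * H)
  = (12 * 1000 * 0.73) / (1000 * 9.81 * 29)
  = 8760 / 284490
  = 0.03079 m^3/s = 30.79 L/s


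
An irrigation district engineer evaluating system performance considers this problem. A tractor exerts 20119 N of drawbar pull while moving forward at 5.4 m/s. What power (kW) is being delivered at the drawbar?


P = F * v / 1000
  = 20119 * 5.4 / 1000
  = 108642.60 / 1000
  = 108.64 kW


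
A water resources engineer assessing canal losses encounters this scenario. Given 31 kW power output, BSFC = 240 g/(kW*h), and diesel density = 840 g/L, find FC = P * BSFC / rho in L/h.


FC = P * BSFC / rho_fuel
   = 31 * 240 / 840
   = 7440 / 840
   = 8.86 L/h


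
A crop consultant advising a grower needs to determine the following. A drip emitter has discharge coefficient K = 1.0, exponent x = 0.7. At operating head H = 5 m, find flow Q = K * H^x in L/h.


Q = K * H^x
  = 1.0 * 5^0.7
  = 1.0 * 3.0852
  = 3.09 L/h


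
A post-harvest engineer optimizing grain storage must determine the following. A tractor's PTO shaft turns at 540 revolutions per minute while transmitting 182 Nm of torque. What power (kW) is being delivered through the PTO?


P = 2*pi*n*T / 60000
  = 2*pi * 540 * 182 / 60000
  = 617511.45 / 60000
  = 10.29 kW


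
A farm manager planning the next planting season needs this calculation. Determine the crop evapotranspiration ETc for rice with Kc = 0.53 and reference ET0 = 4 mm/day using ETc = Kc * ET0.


ETc = Kc * ET0
    = 0.53 * 4
    = 2.12 mm/day


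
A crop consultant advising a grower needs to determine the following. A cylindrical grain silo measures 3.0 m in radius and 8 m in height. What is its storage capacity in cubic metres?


V = pi * r^2 * h
  = pi * 3.0^2 * 8
  = pi * 9 * 8
  = 226.19 m^3


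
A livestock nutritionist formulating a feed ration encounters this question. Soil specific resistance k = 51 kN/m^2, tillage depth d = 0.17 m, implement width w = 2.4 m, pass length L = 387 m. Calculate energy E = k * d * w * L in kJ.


E = k * d * w * L
  = 51 * 0.17 * 2.4 * 387
  = 8052.70 kJ


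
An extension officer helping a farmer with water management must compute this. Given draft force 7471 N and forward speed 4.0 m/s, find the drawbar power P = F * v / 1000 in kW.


P = F * v / 1000
  = 7471 * 4.0 / 1000
  = 29884 / 1000
  = 29.88 kW


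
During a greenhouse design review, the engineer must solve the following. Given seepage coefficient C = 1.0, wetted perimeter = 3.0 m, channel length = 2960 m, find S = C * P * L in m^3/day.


S = C * P * L
  = 1.0 * 3.0 * 2960
  = 8880 m^3/day


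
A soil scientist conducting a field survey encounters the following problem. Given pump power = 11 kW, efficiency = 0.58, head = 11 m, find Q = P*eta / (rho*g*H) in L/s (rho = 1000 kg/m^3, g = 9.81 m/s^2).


Q = (P * 1000 * eta) / (rho * g * H)
  = (11 * 1000 * 0.58) / (1000 * 9.81 * 11)
  = 6380 / 107910
  = 0.05912 m^3/s = 59.12 L/s


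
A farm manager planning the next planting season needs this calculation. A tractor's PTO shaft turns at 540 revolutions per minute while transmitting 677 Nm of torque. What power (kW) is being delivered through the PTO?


P = 2*pi*n*T / 60000
  = 2*pi * 540 * 677 / 60000
  = 2297006.88 / 60000
  = 38.28 kW


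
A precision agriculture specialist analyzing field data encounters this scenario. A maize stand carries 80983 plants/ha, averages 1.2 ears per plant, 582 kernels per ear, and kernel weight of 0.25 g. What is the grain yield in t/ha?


Y = density * ears * kernels * kw
  = 80983 * 1.2 * 582 * 0.25 g/ha
  = 14139631.80 g/ha
  = 14139.63 kg/ha = 14.14 t/ha


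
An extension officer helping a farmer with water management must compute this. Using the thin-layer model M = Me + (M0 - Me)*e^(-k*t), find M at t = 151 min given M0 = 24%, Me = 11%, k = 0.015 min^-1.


M = Me + (M0 - Me) * e^(-k*t)
  = 11 + (24 - 11) * e^(-0.015*151)
  = 11 + 13 * e^(-2.265)
  = 11 + 13 * 0.10383
  = 11 + 1.3498
  = 12.35%


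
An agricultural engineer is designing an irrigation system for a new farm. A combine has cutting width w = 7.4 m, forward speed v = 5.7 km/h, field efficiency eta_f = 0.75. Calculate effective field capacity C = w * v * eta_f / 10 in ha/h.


C = w * v * eta_f / 10
  = 7.4 * 5.7 * 0.75 / 10
  = 31.64 / 10
  = 3.16 ha/h


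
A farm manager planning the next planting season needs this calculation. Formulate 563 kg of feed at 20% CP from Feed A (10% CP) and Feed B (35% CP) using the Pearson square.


parts_A = CP_b - target = 35 - 20 = 15
parts_B = target - CP_a = 20 - 10 = 10
total_parts = 15 + 10 = 25
Feed A = 563 * 15 / 25 = 337.80 kg
Feed B = 563 * 10 / 25 = 225.20 kg

337.80 kg


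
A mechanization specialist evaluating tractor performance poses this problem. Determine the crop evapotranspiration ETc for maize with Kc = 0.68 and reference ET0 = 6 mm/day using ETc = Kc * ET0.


ETc = Kc * ET0
    = 0.68 * 6
    = 4.08 mm/day


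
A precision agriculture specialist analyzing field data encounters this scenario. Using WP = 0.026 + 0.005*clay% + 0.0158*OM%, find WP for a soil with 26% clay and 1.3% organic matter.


WP = 0.026 + 0.005*26 + 0.0158*1.3
   = 0.026 + 0.1300 + 0.0205
   = 0.1765


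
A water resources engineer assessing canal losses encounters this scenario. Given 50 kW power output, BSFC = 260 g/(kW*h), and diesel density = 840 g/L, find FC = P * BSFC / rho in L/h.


FC = P * BSFC / rho_fuel
   = 50 * 260 / 840
   = 13000 / 840
   = 15.48 L/h


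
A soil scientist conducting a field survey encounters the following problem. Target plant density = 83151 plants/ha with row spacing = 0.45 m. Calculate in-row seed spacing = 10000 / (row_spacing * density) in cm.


spacing = 10000 / (row_sp * density)
        = 10000 / (0.45 * 83151)
        = 10000 / 37417.95
        = 0.26725 m = 26.73 cm


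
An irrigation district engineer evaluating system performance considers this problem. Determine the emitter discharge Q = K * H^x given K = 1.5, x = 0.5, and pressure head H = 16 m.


Q = K * H^x
  = 1.5 * 16^0.5
  = 1.5 * 4
  = 6 L/h


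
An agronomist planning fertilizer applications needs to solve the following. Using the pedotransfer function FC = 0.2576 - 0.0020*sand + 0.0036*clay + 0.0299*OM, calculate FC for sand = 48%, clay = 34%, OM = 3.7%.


FC = 0.2576 - 0.0020*48 + 0.0036*34 + 0.0299*3.7
   = 0.2576 - 0.0960 + 0.1224 + 0.1106
   = 0.3946


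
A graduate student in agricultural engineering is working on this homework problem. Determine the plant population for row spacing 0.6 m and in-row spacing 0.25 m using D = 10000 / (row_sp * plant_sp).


D = 10000 / (row_sp * plant_sp)
  = 10000 / (0.6 * 0.25)
  = 10000 / 0.1500
  = 66666.67 plants/ha


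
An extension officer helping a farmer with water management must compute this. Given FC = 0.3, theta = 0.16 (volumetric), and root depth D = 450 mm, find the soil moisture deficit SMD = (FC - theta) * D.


SMD = (FC - theta) * D
    = (0.3 - 0.16) * 450
    = 0.140 * 450
    = 63 mm


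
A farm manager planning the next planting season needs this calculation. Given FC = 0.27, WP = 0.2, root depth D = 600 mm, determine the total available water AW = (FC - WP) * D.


AW = (FC - WP) * D
   = (0.27 - 0.2) * 600
   = 0.07 * 600
   = 42 mm


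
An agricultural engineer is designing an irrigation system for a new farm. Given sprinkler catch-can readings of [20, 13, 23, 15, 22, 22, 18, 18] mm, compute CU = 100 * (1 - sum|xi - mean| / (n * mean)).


xbar = 151 / 8 = 18.875
sum|xi - xbar| = 23
CU = 100 * (1 - 23 / (8 * 18.875))
   = 100 * (1 - 0.1523)
   = 84.77%


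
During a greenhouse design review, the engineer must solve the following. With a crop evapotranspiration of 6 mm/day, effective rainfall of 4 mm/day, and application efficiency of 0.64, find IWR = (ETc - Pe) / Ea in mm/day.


IWR = (ETc - Pe) / Ea
    = (6 - 4) / 0.64
    = 2 / 0.64
    = 3.13 mm/day


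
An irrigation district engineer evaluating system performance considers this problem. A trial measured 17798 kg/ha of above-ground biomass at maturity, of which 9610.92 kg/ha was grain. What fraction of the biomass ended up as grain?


HI = grain_yield / biomass
   = 9610.92 / 17798
   = 0.54


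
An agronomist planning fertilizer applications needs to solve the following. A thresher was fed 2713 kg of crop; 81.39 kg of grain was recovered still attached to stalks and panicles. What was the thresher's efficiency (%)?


eta = (total - unthreshed) / total * 100
    = (2713 - 81.39) / 2713 * 100
    = 2631.61 / 2713 * 100
    = 97%


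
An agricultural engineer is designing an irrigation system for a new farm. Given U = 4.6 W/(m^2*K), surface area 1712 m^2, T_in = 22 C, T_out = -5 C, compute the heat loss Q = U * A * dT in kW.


dT = 22 - (-5) = 27 K
Q = U * A * dT
  = 4.6 * 1712 * 27
  = 212630.40 W = 212.63 kW


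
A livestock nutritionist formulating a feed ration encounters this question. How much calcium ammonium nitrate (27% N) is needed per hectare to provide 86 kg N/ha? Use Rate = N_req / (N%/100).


Rate = N_required / (N_content / 100)
     = 86 / (27 / 100)
     = 86 / 0.27
     = 318.52 kg/ha


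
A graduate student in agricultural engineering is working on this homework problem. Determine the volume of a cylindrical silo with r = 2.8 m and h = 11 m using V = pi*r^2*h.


V = pi * r^2 * h
  = pi * 2.8^2 * 11
  = pi * 7.84 * 11
  = 270.93 m^3


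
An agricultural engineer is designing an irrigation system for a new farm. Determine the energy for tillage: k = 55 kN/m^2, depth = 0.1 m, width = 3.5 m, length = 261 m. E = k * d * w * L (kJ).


E = k * d * w * L
  = 55 * 0.1 * 3.5 * 261
  = 5024.25 kJ


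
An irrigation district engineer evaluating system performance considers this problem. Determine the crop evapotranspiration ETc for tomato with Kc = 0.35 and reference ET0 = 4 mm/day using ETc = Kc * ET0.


ETc = Kc * ET0
    = 0.35 * 4
    = 1.40 mm/day


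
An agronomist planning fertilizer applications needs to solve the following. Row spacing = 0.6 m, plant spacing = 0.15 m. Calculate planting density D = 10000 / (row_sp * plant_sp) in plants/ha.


D = 10000 / (row_sp * plant_sp)
  = 10000 / (0.6 * 0.15)
  = 10000 / 0.0900
  = 111111.11 plants/ha


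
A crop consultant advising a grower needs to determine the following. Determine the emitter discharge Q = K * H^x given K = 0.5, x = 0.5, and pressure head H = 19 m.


Q = K * H^x
  = 0.5 * 19^0.5
  = 0.5 * 4.3589
  = 2.18 L/h


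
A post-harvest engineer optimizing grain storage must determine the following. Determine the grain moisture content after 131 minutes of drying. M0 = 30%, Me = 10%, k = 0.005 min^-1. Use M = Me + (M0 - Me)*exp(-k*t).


M = Me + (M0 - Me) * e^(-k*t)
  = 10 + (30 - 10) * e^(-0.005*131)
  = 10 + 20 * e^(-0.655)
  = 10 + 20 * 0.51944
  = 10 + 10.3888
  = 20.39%


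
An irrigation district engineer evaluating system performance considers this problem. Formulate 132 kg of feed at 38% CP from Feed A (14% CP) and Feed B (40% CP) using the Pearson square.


parts_A = CP_b - target = 40 - 38 = 2
parts_B = target - CP_a = 38 - 14 = 24
total_parts = 2 + 24 = 26
Feed A = 132 * 2 / 26 = 10.15 kg
Feed B = 132 * 24 / 26 = 121.85 kg

10.15 kg


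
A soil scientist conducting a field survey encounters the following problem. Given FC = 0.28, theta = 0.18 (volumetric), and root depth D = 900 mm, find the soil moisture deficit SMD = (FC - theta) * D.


SMD = (FC - theta) * D
    = (0.28 - 0.18) * 900
    = 0.100 * 900
    = 90 mm


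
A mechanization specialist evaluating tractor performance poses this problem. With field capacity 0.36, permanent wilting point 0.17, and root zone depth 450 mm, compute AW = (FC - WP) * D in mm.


AW = (FC - WP) * D
   = (0.36 - 0.17) * 450
   = 0.19 * 450
   = 85.50 mm


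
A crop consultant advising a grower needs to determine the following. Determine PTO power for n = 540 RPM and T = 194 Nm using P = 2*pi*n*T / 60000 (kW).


P = 2*pi*n*T / 60000
  = 2*pi * 540 * 194 / 60000
  = 658226.49 / 60000
  = 10.97 kW


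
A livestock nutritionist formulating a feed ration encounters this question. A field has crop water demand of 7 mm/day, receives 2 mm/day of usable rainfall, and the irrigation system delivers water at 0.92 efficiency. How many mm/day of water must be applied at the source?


IWR = (ETc - Pe) / Ea
    = (7 - 2) / 0.92
    = 5 / 0.92
    = 5.43 mm/day


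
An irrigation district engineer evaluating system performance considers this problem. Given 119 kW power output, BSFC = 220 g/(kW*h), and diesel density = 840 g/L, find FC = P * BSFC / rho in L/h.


FC = P * BSFC / rho_fuel
   = 119 * 220 / 840
   = 26180 / 840
   = 31.17 L/h


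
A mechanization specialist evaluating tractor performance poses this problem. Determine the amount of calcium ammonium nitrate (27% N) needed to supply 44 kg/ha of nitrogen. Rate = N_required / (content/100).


Rate = N_required / (N_content / 100)
     = 44 / (27 / 100)
     = 44 / 0.27
     = 162.96 kg/ha


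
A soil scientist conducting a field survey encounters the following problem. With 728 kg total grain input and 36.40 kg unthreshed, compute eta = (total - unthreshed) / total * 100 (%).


eta = (total - unthreshed) / total * 100
    = (728 - 36.40) / 728 * 100
    = 691.60 / 728 * 100
    = 95%


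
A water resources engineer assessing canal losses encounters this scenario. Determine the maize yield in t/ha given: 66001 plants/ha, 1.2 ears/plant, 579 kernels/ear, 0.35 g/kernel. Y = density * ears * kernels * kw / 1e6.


Y = density * ears * kernels * kw
  = 66001 * 1.2 * 579 * 0.35 g/ha
  = 16050123.18 g/ha
  = 16050.12 kg/ha = 16.05 t/ha


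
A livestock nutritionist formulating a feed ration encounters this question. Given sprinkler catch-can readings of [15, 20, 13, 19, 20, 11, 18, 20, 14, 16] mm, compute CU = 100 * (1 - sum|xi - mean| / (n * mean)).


xbar = 166 / 10 = 16.600
sum|xi - xbar| = 28
CU = 100 * (1 - 28 / (10 * 16.600))
   = 100 * (1 - 0.1687)
   = 83.13%


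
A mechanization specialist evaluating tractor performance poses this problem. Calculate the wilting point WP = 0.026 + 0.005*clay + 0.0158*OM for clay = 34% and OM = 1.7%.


WP = 0.026 + 0.005*34 + 0.0158*1.7
   = 0.026 + 0.1700 + 0.0269
   = 0.2229


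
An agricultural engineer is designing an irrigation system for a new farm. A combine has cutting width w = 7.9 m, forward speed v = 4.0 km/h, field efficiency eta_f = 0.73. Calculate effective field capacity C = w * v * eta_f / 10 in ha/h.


C = w * v * eta_f / 10
  = 7.9 * 4.0 * 0.73 / 10
  = 23.07 / 10
  = 2.31 ha/h


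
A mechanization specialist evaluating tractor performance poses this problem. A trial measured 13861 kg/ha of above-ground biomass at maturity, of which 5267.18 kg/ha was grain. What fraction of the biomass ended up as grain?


HI = grain_yield / biomass
   = 5267.18 / 13861
   = 0.38


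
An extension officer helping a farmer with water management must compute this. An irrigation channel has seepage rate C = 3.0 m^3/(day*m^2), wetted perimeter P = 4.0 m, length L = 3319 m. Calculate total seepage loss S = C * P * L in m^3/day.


S = C * P * L
  = 3.0 * 4.0 * 3319
  = 39828 m^3/day


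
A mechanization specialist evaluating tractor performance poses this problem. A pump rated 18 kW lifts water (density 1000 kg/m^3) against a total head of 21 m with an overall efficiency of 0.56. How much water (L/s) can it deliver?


Q = (P * 1000 * eta) / (rho * g * H)
  = (18 * 1000 * 0.56) / (1000 * 9.81 * 21)
  = 10080 / 206010
  = 0.04893 m^3/s = 48.93 L/s


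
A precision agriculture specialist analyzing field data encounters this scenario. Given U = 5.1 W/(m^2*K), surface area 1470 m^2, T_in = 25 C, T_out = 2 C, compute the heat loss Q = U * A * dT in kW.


dT = 25 - (2) = 23 K
Q = U * A * dT
  = 5.1 * 1470 * 23
  = 172431 W = 172.43 kW


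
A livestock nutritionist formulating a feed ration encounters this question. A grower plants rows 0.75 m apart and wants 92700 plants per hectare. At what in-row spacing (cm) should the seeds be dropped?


spacing = 10000 / (row_sp * density)
        = 10000 / (0.75 * 92700)
        = 10000 / 69525
        = 0.14383 m = 14.38 cm


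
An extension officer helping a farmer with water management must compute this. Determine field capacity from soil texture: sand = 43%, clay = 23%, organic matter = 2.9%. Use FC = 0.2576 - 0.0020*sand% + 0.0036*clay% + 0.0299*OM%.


FC = 0.2576 - 0.0020*43 + 0.0036*23 + 0.0299*2.9
   = 0.2576 - 0.0860 + 0.0828 + 0.0867
   = 0.3411


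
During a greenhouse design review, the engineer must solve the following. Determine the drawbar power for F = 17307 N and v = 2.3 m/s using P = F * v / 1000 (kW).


P = F * v / 1000
  = 17307 * 2.3 / 1000
  = 39806.10 / 1000
  = 39.81 kW


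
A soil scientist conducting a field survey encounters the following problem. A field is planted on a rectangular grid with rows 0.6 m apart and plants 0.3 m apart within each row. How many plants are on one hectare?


D = 10000 / (row_sp * plant_sp)
  = 10000 / (0.6 * 0.3)
  = 10000 / 0.1800
  = 55555.56 plants/ha


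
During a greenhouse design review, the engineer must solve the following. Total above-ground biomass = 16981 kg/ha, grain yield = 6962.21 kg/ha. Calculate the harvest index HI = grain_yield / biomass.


HI = grain_yield / biomass
   = 6962.21 / 16981
   = 0.41


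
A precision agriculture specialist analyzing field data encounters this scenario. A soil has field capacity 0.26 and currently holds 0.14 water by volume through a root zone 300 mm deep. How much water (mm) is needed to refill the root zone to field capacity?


SMD = (FC - theta) * D
    = (0.26 - 0.14) * 300
    = 0.120 * 300
    = 36 mm


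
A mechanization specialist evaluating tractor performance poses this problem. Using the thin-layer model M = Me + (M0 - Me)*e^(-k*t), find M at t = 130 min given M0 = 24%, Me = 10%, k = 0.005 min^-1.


M = Me + (M0 - Me) * e^(-k*t)
  = 10 + (24 - 10) * e^(-0.005*130)
  = 10 + 14 * e^(-0.650)
  = 10 + 14 * 0.52205
  = 10 + 7.3086
  = 17.31%


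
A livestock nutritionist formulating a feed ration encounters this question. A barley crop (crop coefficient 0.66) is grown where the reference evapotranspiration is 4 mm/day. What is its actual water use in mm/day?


ETc = Kc * ET0
    = 0.66 * 4
    = 2.64 mm/day


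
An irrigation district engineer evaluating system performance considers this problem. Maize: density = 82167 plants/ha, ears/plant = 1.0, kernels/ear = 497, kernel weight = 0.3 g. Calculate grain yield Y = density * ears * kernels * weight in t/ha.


Y = density * ears * kernels * kw
  = 82167 * 1.0 * 497 * 0.3 g/ha
  = 12251099.70 g/ha
  = 12251.10 kg/ha = 12.25 t/ha


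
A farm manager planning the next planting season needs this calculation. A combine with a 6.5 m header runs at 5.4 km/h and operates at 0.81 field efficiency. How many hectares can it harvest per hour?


C = w * v * eta_f / 10
  = 6.5 * 5.4 * 0.81 / 10
  = 28.43 / 10
  = 2.84 ha/h


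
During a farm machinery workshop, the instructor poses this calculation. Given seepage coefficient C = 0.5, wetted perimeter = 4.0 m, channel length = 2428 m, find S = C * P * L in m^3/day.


S = C * P * L
  = 0.5 * 4.0 * 2428
  = 4856 m^3/day


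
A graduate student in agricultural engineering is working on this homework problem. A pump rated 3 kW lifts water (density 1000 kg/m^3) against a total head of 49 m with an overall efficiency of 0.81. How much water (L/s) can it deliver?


Q = (P * 1000 * eta) / (rho * g * H)
  = (3 * 1000 * 0.81) / (1000 * 9.81 * 49)
  = 2430 / 480690
  = 0.00506 m^3/s = 5.06 L/s
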